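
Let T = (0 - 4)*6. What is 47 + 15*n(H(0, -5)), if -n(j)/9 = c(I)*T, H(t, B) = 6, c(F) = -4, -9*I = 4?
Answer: -12913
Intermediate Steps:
I = -4/9 (I = -⅑*4 = -4/9 ≈ -0.44444)
T = -24 (T = -4*6 = -24)
n(j) = -864 (n(j) = -(-36)*(-24) = -9*96 = -864)
47 + 15*n(H(0, -5)) = 47 + 15*(-864) = 47 - 12960 = -12913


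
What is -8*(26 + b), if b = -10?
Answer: -128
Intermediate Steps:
-8*(26 + b) = -8*(26 - 10) = -8*16 = -128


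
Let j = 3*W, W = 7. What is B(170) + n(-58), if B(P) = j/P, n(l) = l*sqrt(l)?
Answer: 21/170 - 58*I*sqrt(58) ≈ 0.12353 - 441.71*I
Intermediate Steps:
n(l) = l**(3/2)
j = 21 (j = 3*7 = 21)
B(P) = 21/P
B(170) + n(-58) = 21/170 + (-58)**(3/2) = 21*(1/170) - 58*I*sqrt(58) = 21/170 - 58*I*sqrt(58)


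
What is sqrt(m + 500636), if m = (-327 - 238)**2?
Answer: sqrt(819861) ≈ 905.46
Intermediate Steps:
m = 319225 (m = (-565)**2 = 319225)
sqrt(m + 500636) = sqrt(319225 + 500636) = sqrt(819861)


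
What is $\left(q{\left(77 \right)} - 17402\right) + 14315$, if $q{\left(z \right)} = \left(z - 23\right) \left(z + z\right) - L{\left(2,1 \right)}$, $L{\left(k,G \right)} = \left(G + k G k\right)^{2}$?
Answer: $5204$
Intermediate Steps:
$L{\left(k,G \right)} = \left(G + G k^{2}\right)^{2}$ ($L{\left(k,G \right)} = \left(G + G k k\right)^{2} = \left(G + G k^{2}\right)^{2}$)
$q{\left(z \right)} = -25 + 2 z \left(-23 + z\right)$ ($q{\left(z \right)} = \left(z - 23\right) \left(z + z\right) - 1^{2} \left(1 + 2^{2}\right)^{2} = \left(-23 + z\right) 2 z - 1 \left(1 + 4\right)^{2} = 2 z \left(-23 + z\right) - 1 \cdot 5^{2} = 2 z \left(-23 + z\right) - 1 \cdot 25 = 2 z \left(-23 + z\right) - 25 = -25 + 2 z \left(-23 + z\right)$)
$\left(q{\left(77 \right)} - 17402\right) + 14315 = \left(\left(-25 - 3542 + 2 \cdot 77^{2}\right) - 17402\right) + 14315 = \left(\left(-25 - 3542 + 2 \cdot 5929\right) - 17402\right) + 14315 = \left(\left(-25 - 3542 + 11858\right) - 17402\right) + 14315 = \left(8291 - 17402\right) + 14315 = -9111 + 14315 = 5204$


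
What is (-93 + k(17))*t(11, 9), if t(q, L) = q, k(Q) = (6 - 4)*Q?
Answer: -649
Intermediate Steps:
k(Q) = 2*Q
(-93 + k(17))*t(11, 9) = (-93 + 2*17)*11 = (-93 + 34)*11 = -59*11 = -649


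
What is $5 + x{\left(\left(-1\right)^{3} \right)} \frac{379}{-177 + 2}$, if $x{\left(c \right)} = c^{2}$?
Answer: $\frac{496}{175} \approx 2.8343$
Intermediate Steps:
$5 + x{\left(\left(-1\right)^{3} \right)} \frac{379}{-177 + 2} = 5 + \left(\left(-1\right)^{3}\right)^{2} \frac{379}{-177 + 2} = 5 + \left(-1\right)^{2} \frac{379}{-175} = 5 + 1 \cdot 379 \left(- \frac{1}{175}\right) = 5 + 1 \left(- \frac{379}{175}\right) = 5 - \frac{379}{175} = \frac{496}{175}$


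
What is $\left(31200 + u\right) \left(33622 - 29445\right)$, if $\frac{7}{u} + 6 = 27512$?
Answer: $\frac{3584647963639}{27506} \approx 1.3032 \cdot 10^{8}$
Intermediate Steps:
$u = \frac{7}{27506}$ ($u = \frac{7}{-6 + 27512} = \frac{7}{27506} \approx 0.00025449$)
$\left(31200 + u\right) \left(33622 - 29445\right) = \left(31200 + \frac{7}{27506}\right) \left(33622 - 29445\right) = \frac{858187207}{27506} \cdot 4177 = \frac{3584647963639}{27506}$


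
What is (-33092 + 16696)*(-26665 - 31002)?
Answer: 945508132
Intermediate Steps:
(-33092 + 16696)*(-26665 - 31002) = -16396*(-57667) = 945508132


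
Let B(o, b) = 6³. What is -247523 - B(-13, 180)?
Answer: -247739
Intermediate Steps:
B(o, b) = 216
-247523 - B(-13, 180) = -247523 - 1*216 = -247523 - 216 = -247739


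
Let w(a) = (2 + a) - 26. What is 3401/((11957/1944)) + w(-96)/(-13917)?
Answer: 30671430896/55468523 ≈ 552.95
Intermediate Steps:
w(a) = -24 + a
3401/((11957/1944)) + w(-96)/(-13917) = 3401/((11957/1944)) + (-24 - 96)/(-13917) = 3401/((11957*(1/1944))) - 120*(-1/13917) = 3401/(11957/1944) + 40/4639 = 3401*(1944/11957) + 40/4639 = 6611544/11957 + 40/4639 = 30671430896/55468523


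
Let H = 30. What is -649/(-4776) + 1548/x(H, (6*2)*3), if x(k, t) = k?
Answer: 1235453/23880 ≈ 51.736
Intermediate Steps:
-649/(-4776) + 1548/x(H, (6*2)*3) = -649/(-4776) + 1548/30 = -649*(-1/4776) + 1548*(1/30) = 649/4776 + 258/5 = 1235453/23880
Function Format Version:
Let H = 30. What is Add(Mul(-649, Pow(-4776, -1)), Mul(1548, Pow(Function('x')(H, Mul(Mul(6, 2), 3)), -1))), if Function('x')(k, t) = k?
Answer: Rational(1235453, 23880) ≈ 51.736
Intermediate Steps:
Add(Mul(-649, Pow(-4776, -1)), Mul(1548, Pow(Function('x')(H, Mul(Mul(6, 2), 3)), -1))) = Add(Mul(-649, Pow(-4776, -1)), Mul(1548, Pow(30, -1))) = Add(Mul(-649, Rational(-1, 4776)), Mul(1548, Rational(1, 30))) = Add(Rational(649, 4776), Rational(258, 5)) = Rational(1235453, 23880)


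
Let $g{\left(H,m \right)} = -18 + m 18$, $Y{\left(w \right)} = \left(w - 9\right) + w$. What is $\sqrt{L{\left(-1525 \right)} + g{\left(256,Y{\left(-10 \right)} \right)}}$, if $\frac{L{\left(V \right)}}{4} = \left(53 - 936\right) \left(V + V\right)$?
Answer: $26 \sqrt{15935} \approx 3282.1$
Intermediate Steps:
$L{\left(V \right)} = - 7064 V$ ($L{\left(V \right)} = 4 \left(53 - 936\right) \left(V + V\right) = 4 \left(- 883 \cdot 2 V\right) = 4 \left(- 1766 V\right) = - 7064 V$)
$Y{\left(w \right)} = -9 + 2 w$ ($Y{\left(w \right)} = \left(-9 + w\right) + w = -9 + 2 w$)
$g{\left(H,m \right)} = -18 + 18 m$
$\sqrt{L{\left(-1525 \right)} + g{\left(256,Y{\left(-10 \right)} \right)}} = \sqrt{\left(-7064\right) \left(-1525\right) + \left(-18 + 18 \left(-9 + 2 \left(-10\right)\right)\right)} = \sqrt{10772600 + \left(-18 + 18 \left(-9 - 20\right)\right)} = \sqrt{10772600 + \left(-18 + 18 \left(-29\right)\right)} = \sqrt{10772600 - 540} = \sqrt{10772060} = 26 \sqrt{15935}$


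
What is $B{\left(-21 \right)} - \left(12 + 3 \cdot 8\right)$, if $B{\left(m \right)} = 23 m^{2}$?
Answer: $10107$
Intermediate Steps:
$B{\left(-21 \right)} - \left(12 + 3 \cdot 8\right) = 23 \left(-21\right)^{2} - \left(12 + 3 \cdot 8\right) = 23 \cdot 441 - \left(12 + 24\right) = 10143 - 36 = 10107$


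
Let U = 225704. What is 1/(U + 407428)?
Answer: 1/633132 ≈ 1.5795e-6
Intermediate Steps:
1/(U + 407428) = 1/(225704 + 407428) = 1/633132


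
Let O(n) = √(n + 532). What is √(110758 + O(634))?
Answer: √(110758 + √1166) ≈ 332.85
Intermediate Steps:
O(n) = √(532 + n)
√(110758 + O(634)) = √(110758 + √(532 + 634)) = √(110758 + √1166)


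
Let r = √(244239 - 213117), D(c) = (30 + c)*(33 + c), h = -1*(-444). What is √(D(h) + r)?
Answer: √(226098 + 3*√3458) ≈ 475.68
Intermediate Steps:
h = 444
r = 3*√3458 (r = √31122 = 3*√3458 ≈ 176.41)
√(D(h) + r) = √((990 + 444² + 63*444) + 3*√3458) = √((990 + 197136 + 27972) + 3*√3458) = √(226098 + 3*√3458)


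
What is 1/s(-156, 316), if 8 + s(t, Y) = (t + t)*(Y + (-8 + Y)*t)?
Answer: 1/14892376 ≈ 6.7148e-8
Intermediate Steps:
s(t, Y) = -8 + 2*t*(Y + t*(-8 + Y)) (s(t, Y) = -8 + (t + t)*(Y + (-8 + Y)*t) = -8 + (2*t)*(Y + t*(-8 + Y)) = -8 + 2*t*(Y + t*(-8 + Y)))
1/s(-156, 316) = 1/(-8 - 16*(-156)² + 2*316*(-156) + 2*316*(-156)²) = 1/(-8 - 16*24336 - 98592 + 2*316*24336) = 1/(-8 - 389376 - 98592 + 15380352) = 1/14892376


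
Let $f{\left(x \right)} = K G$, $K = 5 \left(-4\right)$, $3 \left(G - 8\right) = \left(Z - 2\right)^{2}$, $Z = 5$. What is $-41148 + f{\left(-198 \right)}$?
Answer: $-41368$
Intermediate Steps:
$G = 11$ ($G = 8 + \frac{\left(5 - 2\right)^{2}}{3} = 8 + \frac{3^{2}}{3} = 8 + \frac{1}{3} \cdot 9 = 8 + 3 = 11$)
$K = -20$
$f{\left(x \right)} = -220$ ($f{\left(x \right)} = \left(-20\right) 11 = -220$)
$-41148 + f{\left(-198 \right)} = -41148 - 220 = -41368$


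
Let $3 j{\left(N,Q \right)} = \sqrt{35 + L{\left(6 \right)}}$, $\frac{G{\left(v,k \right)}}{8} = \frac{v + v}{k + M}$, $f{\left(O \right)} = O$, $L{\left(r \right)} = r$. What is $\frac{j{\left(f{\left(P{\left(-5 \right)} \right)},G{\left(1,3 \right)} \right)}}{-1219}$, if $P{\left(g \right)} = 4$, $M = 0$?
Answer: $- \frac{\sqrt{41}}{3657} \approx -0.0017509$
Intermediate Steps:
$G{\left(v,k \right)} = \frac{16 v}{k}$ ($G{\left(v,k \right)} = 8 \frac{v + v}{k + 0} = 8 \frac{2 v}{k} = \frac{16 v}{k}$)
$j{\left(N,Q \right)} = \frac{\sqrt{41}}{3}$ ($j{\left(N,Q \right)} = \frac{\sqrt{35 + 6}}{3} = \frac{\sqrt{41}}{3}$)
$\frac{j{\left(f{\left(P{\left(-5 \right)} \right)},G{\left(1,3 \right)} \right)}}{-1219} = \frac{\frac{1}{3} \sqrt{41}}{-1219} = \frac{\sqrt{41}}{3} \left(- \frac{1}{1219}\right) = - \frac{\sqrt{41}}{3657}$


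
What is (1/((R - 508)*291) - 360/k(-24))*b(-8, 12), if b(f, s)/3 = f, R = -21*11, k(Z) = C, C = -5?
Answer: -123868216/71683 ≈ -1728.0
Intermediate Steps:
k(Z) = -5
R = -231
b(f, s) = 3*f
(1/((R - 508)*291) - 360/k(-24))*b(-8, 12) = (1/(-231 - 508*291) - 360/(-5))*(3*(-8)) = ((1/291)/(-739) - 360*(-⅕))*(-24) = (-1/739*1/291 + 72)*(-24) = (-1/215049 + 72)*(-24) = (15483527/215049)*(-24) = -123868216/71683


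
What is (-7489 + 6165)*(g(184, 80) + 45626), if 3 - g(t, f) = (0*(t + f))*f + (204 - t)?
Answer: -60386316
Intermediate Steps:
g(t, f) = -201 + t (g(t, f) = 3 - ((0*(t + f))*f + (204 - t)) = 3 - ((0*(f + t))*f + (204 - t)) = 3 - (0*f + (204 - t)) = 3 - (0 + (204 - t)) = 3 - (204 - t) = 3 + (-204 + t) = -201 + t)
(-7489 + 6165)*(g(184, 80) + 45626) = (-7489 + 6165)*((-201 + 184) + 45626) = -1324*(-17 + 45626) = -1324*45609 = -60386316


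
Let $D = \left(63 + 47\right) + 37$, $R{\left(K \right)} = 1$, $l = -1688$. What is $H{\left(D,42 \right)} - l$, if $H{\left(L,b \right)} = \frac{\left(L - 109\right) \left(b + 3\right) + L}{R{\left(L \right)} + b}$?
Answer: $\frac{74441}{43} \approx 1731.2$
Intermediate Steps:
$D = 147$ ($D = 110 + 37 = 147$)
$H{\left(L,b \right)} = \frac{L + \left(-109 + L\right) \left(3 + b\right)}{1 + b}$ ($H{\left(L,b \right)} = \frac{\left(L - 109\right) \left(b + 3\right) + L}{1 + b} = \frac{\left(-109 + L\right) \left(3 + b\right) + L}{1 + b} = \frac{L + \left(-109 + L\right) \left(3 + b\right)}{1 + b}$)
$H{\left(D,42 \right)} - l = \frac{-327 - 4578 + 4 \cdot 147 + 147 \cdot 42}{1 + 42} - -1688 = \frac{-327 - 4578 + 588 + 6174}{43} + 1688 = \frac{1}{43} \cdot 1857 + 1688 = \frac{1857}{43} + 1688 = \frac{74441}{43}$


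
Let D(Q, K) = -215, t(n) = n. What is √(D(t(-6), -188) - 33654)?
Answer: I*√33869 ≈ 184.04*I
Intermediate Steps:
√(D(t(-6), -188) - 33654) = √(-215 - 33654) = √(-33869) = I*√33869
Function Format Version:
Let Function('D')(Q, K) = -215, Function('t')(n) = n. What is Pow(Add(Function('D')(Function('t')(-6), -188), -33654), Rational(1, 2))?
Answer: Mul(I, Pow(33869, Rational(1, 2))) ≈ Mul(184.04, I)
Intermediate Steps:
Pow(Add(Function('D')(Function('t')(-6), -188), -33654), Rational(1, 2)) = Pow(Add(-215, -33654), Rational(1, 2)) = Pow(-33869, Rational(1, 2)) = Mul(I, Pow(33869, Rational(1, 2)))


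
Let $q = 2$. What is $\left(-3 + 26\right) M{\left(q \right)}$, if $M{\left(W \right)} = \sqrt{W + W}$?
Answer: $46$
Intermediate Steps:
$M{\left(W \right)} = \sqrt{2} \sqrt{W}$ ($M{\left(W \right)} = \sqrt{2 W} = \sqrt{2} \sqrt{W}$)
$\left(-3 + 26\right) M{\left(q \right)} = \left(-3 + 26\right) \sqrt{2} \sqrt{2} = 23 \cdot 2 = 46$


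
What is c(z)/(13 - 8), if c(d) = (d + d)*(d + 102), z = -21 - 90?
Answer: 1998/5 ≈ 399.60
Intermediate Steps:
z = -111
c(d) = 2*d*(102 + d) (c(d) = (2*d)*(102 + d) = 2*d*(102 + d))
c(z)/(13 - 8) = (2*(-111)*(102 - 111))/(13 - 8) = (2*(-111)*(-9))/5 = (⅕)*1998 = 1998/5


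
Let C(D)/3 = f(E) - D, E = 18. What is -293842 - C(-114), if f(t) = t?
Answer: -294238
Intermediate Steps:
C(D) = 54 - 3*D (C(D) = 3*(18 - D) = 54 - 3*D)
-293842 - C(-114) = -293842 - (54 - 3*(-114)) = -293842 - (54 + 342) = -293842 - 1*396 = -293842 - 396 = -294238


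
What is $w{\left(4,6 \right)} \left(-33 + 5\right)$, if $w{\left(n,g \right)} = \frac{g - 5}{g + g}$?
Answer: $- \frac{7}{3} \approx -2.3333$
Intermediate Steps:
$w{\left(n,g \right)} = \frac{-5 + g}{2 g}$
$w{\left(4,6 \right)} \left(-33 + 5\right) = \frac{-5 + 6}{2 \cdot 6} \left(-33 + 5\right) = \frac{1}{2} \cdot \frac{1}{6} \cdot 1 \left(-28\right) = \frac{1}{12} \left(-28\right) = - \frac{7}{3}$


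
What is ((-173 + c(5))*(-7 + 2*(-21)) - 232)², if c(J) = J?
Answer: 64000000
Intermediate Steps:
((-173 + c(5))*(-7 + 2*(-21)) - 232)² = ((-173 + 5)*(-7 + 2*(-21)) - 232)² = (-168*(-7 - 42) - 232)² = (-168*(-49) - 232)² = (8232 - 232)² = 8000² = 64000000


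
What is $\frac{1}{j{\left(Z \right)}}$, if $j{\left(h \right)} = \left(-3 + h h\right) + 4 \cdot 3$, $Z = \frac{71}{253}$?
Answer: $\frac{64009}{581122} \approx 0.11015$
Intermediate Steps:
$Z = \frac{71}{253}$ ($Z = 71 \cdot \frac{1}{253} = \frac{71}{253} \approx 0.28063$)
$j{\left(h \right)} = 9 + h^{2}$ ($j{\left(h \right)} = \left(-3 + h^{2}\right) + 12 = 9 + h^{2}$)
$\frac{1}{j{\left(Z \right)}} = \frac{1}{9 + \left(\frac{71}{253}\right)^{2}} = \frac{1}{9 + \frac{5041}{64009}} = \frac{1}{\frac{581122}{64009}} = \frac{64009}{581122}$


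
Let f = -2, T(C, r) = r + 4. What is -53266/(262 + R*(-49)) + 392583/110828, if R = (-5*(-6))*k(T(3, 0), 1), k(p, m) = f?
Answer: -2323156741/177435628 ≈ -13.093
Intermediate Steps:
T(C, r) = 4 + r
k(p, m) = -2
R = -60 (R = -5*(-6)*(-2) = 30*(-2) = -60)
-53266/(262 + R*(-49)) + 392583/110828 = -53266/(262 - 60*(-49)) + 392583/110828 = -53266/(262 + 2940) + 392583*(1/110828) = -53266/3202 + 392583/110828 = -53266*1/3202 + 392583/110828 = -26633/1601 + 392583/110828 = -2323156741/177435628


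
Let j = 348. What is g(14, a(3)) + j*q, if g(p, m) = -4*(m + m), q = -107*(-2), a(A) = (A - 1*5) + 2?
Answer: 74472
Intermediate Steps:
a(A) = -3 + A (a(A) = (A - 5) + 2 = (-5 + A) + 2 = -3 + A)
q = 214
g(p, m) = -8*m
g(14, a(3)) + j*q = -8*(-3 + 3) + 348*214 = -8*0 + 74472 = 0 + 74472 = 74472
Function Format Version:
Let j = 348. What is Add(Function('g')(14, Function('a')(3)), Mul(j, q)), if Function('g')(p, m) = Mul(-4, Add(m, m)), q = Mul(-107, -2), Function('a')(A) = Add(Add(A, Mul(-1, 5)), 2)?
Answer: 74472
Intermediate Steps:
Function('a')(A) = Add(-3, A) (Function('a')(A) = Add(Add(A, -5), 2) = Add(Add(-5, A), 2) = Add(-3, A))
q = 214
Function('g')(p, m) = Mul(-8, m) (Function('g')(p, m) = Mul(-4, Mul(2, m)) = Mul(-8, m))
Add(Function('g')(14, Function('a')(3)), Mul(j, q)) = Add(Mul(-8, Add(-3, 3)), Mul(348, 214)) = Add(Mul(-8, 0), 74472) = Add(0, 74472) = 74472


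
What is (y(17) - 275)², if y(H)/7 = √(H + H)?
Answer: 77291 - 3850*√34 ≈ 54842.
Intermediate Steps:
y(H) = 7*√2*√H (y(H) = 7*√(H + H) = 7*√(2*H) = 7*(√2*√H) = 7*√2*√H)
(y(17) - 275)² = (7*√2*√17 - 275)² = (7*√34 - 275)² = (-275 + 7*√34)²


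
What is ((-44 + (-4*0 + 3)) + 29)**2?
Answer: 144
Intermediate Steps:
((-44 + (-4*0 + 3)) + 29)**2 = ((-44 + (0 + 3)) + 29)**2 = ((-44 + 3) + 29)**2 = (-41 + 29)**2 = (-12)**2 = 144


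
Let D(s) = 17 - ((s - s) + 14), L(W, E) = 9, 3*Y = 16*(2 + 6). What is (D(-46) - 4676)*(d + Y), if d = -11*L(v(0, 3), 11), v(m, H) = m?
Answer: 789737/3 ≈ 2.6325e+5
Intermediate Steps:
Y = 128/3 (Y = (16*(2 + 6))/3 = (16*8)/3 = (⅓)*128 = 128/3 ≈ 42.667)
D(s) = 3 (D(s) = 17 - (0 + 14) = 17 - 1*14 = 17 - 14 = 3)
d = -99 (d = -11*9 = -99)
(D(-46) - 4676)*(d + Y) = (3 - 4676)*(-99 + 128/3) = -4673*(-169/3) = 789737/3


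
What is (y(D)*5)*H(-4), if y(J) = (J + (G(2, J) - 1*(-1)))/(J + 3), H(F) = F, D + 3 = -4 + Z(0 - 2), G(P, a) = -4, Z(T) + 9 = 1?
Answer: -30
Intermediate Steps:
Z(T) = -8 (Z(T) = -9 + 1 = -8)
D = -15 (D = -3 + (-4 - 8) = -3 - 12 = -15)
y(J) = (-3 + J)/(3 + J) (y(J) = (J + (-4 - 1*(-1)))/(J + 3) = (J + (-4 + 1))/(3 + J) = (J - 3)/(3 + J) = (-3 + J)/(3 + J))
(y(D)*5)*H(-4) = (((-3 - 15)/(3 - 15))*5)*(-4) = ((-18/(-12))*5)*(-4) = (-1/12*(-18)*5)*(-4) = ((3/2)*5)*(-4) = (15/2)*(-4) = -30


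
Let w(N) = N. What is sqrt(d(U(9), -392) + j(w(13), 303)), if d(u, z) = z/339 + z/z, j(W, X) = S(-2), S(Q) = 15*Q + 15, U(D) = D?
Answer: I*sqrt(1741782)/339 ≈ 3.8931*I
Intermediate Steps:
S(Q) = 15 + 15*Q
j(W, X) = -15 (j(W, X) = 15 + 15*(-2) = 15 - 30 = -15)
d(u, z) = 1 + z/339 (d(u, z) = z*(1/339) + 1 = z/339 + 1 = 1 + z/339)
sqrt(d(U(9), -392) + j(w(13), 303)) = sqrt((1 + (1/339)*(-392)) - 15) = sqrt((1 - 392/339) - 15) = sqrt(-53/339 - 15) = sqrt(-5138/339) = I*sqrt(1741782)/339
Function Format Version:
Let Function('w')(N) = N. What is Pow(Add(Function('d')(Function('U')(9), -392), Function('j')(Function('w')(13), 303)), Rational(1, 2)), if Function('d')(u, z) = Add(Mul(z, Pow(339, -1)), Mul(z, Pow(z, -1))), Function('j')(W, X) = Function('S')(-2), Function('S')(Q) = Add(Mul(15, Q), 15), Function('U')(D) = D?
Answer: Mul(Rational(1, 339), I, Pow(1741782, Rational(1, 2))) ≈ Mul(3.8931, I)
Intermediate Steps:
Function('S')(Q) = Add(15, Mul(15, Q))
Function('j')(W, X) = -15 (Function('j')(W, X) = Add(15, Mul(15, -2)) = Add(15, -30) = -15)
Function('d')(u, z) = Add(1, Mul(Rational(1, 339), z)) (Function('d')(u, z) = Add(Mul(z, Rational(1, 339)), 1) = Add(Mul(Rational(1, 339), z), 1) = Add(1, Mul(Rational(1, 339), z)))
Pow(Add(Function('d')(Function('U')(9), -392), Function('j')(Function('w')(13), 303)), Rational(1, 2)) = Pow(Add(Add(1, Mul(Rational(1, 339), -392)), -15), Rational(1, 2)) = Pow(Add(Add(1, Rational(-392, 339)), -15), Rational(1, 2)) = Pow(Add(Rational(-53, 339), -15), Rational(1, 2)) = Pow(Rational(-5138, 339), Rational(1, 2)) = Mul(Rational(1, 339), I, Pow(1741782, Rational(1, 2)))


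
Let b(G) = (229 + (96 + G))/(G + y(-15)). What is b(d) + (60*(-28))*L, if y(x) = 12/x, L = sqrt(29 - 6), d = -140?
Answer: -925/704 - 1680*sqrt(23) ≈ -8058.3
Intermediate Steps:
L = sqrt(23) ≈ 4.7958
b(G) = (325 + G)/(-4/5 + G) (b(G) = (229 + (96 + G))/(G + 12/(-15)) = (325 + G)/(G + 12*(-1/15)) = (325 + G)/(G - 4/5) = (325 + G)/(-4/5 + G))
b(d) + (60*(-28))*L = 5*(325 - 140)/(-4 + 5*(-140)) + (60*(-28))*sqrt(23) = 5*185/(-4 - 700) - 1680*sqrt(23) = 5*185/(-704) - 1680*sqrt(23) = 5*(-1/704)*185 - 1680*sqrt(23) = -925/704 - 1680*sqrt(23)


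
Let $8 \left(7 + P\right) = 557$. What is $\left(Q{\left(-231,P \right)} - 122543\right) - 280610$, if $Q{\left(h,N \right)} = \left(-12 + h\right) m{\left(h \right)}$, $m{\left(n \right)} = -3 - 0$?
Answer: $-402424$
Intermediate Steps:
$P = \frac{501}{8}$ ($P = -7 + \frac{1}{8} \cdot 557 = -7 + \frac{557}{8} = \frac{501}{8} \approx 62.625$)
$m{\left(n \right)} = -3$ ($m{\left(n \right)} = -3 + 0 = -3$)
$Q{\left(h,N \right)} = 36 - 3 h$ ($Q{\left(h,N \right)} = \left(-12 + h\right) \left(-3\right) = 36 - 3 h$)
$\left(Q{\left(-231,P \right)} - 122543\right) - 280610 = \left(\left(36 - -693\right) - 122543\right) - 280610 = \left(\left(36 + 693\right) - 122543\right) - 280610 = \left(729 - 122543\right) - 280610 = -121814 - 280610 = -402424$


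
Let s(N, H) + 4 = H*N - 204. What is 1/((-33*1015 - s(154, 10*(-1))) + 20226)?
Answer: -1/11521 ≈ -8.6798e-5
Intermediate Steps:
s(N, H) = -208 + H*N (s(N, H) = -4 + (H*N - 204) = -4 + (-204 + H*N) = -208 + H*N)
1/((-33*1015 - s(154, 10*(-1))) + 20226) = 1/((-33*1015 - (-208 + (10*(-1))*154)) + 20226) = 1/((-33495 - (-208 - 10*154)) + 20226) = 1/((-33495 - (-208 - 1540)) + 20226) = 1/((-33495 - 1*(-1748)) + 20226) = 1/((-33495 + 1748) + 20226) = 1/(-31747 + 20226) = 1/(-11521) = -1/11521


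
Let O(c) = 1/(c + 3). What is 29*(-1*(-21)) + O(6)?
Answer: 5482/9 ≈ 609.11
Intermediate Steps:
O(c) = 1/(3 + c)
29*(-1*(-21)) + O(6) = 29*(-1*(-21)) + 1/(3 + 6) = 29*21 + 1/9 = 609 + ⅑ = 5482/9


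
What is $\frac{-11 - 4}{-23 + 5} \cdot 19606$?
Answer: $\frac{49015}{3} \approx 16338.0$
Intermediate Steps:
$\frac{-11 - 4}{-23 + 5} \cdot 19606 = - \frac{15}{-18} \cdot 19606 = \left(-15\right) \left(- \frac{1}{18}\right) 19606 = \frac{5}{6} \cdot 19606 = \frac{49015}{3}$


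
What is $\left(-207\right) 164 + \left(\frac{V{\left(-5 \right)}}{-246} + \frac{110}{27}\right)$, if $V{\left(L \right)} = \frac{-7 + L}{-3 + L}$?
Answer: $- \frac{150303731}{4428} \approx -33944.0$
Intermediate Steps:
$V{\left(L \right)} = \frac{-7 + L}{-3 + L}$
$\left(-207\right) 164 + \left(\frac{V{\left(-5 \right)}}{-246} + \frac{110}{27}\right) = \left(-207\right) 164 + \left(\frac{\frac{1}{-3 - 5} \left(-7 - 5\right)}{-246} + \frac{110}{27}\right) = -33948 + \left(\frac{1}{-8} \left(-12\right) \left(- \frac{1}{246}\right) + 110 \cdot \frac{1}{27}\right) = -33948 + \left(\left(- \frac{1}{8}\right) \left(-12\right) \left(- \frac{1}{246}\right) + \frac{110}{27}\right) = -33948 + \left(\frac{3}{2} \left(- \frac{1}{246}\right) + \frac{110}{27}\right) = -33948 + \left(- \frac{1}{164} + \frac{110}{27}\right) = -33948 + \frac{18013}{4428} = - \frac{150303731}{4428}$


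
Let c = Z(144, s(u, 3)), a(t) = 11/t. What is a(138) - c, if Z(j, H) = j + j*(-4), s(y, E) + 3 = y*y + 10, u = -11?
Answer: 59627/138 ≈ 432.08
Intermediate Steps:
s(y, E) = 7 + y² (s(y, E) = -3 + (y*y + 10) = -3 + (y² + 10) = -3 + (10 + y²) = 7 + y²)
Z(j, H) = -3*j (Z(j, H) = j - 4*j = -3*j)
c = -432 (c = -3*144 = -432)
a(138) - c = 11/138 - 1*(-432) = 11*(1/138) + 432 = 11/138 + 432 = 59627/138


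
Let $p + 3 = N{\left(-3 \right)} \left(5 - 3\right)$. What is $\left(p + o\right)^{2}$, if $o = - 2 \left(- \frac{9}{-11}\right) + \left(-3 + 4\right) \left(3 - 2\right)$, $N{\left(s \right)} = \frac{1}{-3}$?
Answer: $\frac{20164}{1089} \approx 18.516$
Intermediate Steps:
$N{\left(s \right)} = - \frac{1}{3}$
$o = - \frac{7}{11}$ ($o = - 2 \left(\left(-9\right) \left(- \frac{1}{11}\right)\right) + 1 \cdot 1 = \left(-2\right) \frac{9}{11} + 1 = - \frac{18}{11} + 1 = - \frac{7}{11} \approx -0.63636$)
$p = - \frac{11}{3}$ ($p = -3 - \frac{5 - 3}{3} = -3 - \frac{2}{3} = - \frac{11}{3} \approx -3.6667$)
$\left(p + o\right)^{2} = \left(- \frac{11}{3} - \frac{7}{11}\right)^{2} = \left(- \frac{142}{33}\right)^{2} = \frac{20164}{1089}$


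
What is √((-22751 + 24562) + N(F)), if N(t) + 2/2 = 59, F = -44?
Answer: √1869 ≈ 43.232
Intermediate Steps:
N(t) = 58 (N(t) = -1 + 59 = 58)
√((-22751 + 24562) + N(F)) = √((-22751 + 24562) + 58) = √(1811 + 58) = √1869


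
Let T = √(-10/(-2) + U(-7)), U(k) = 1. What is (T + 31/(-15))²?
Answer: 2311/225 - 62*√6/15 ≈ 0.14655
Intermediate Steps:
T = √6 (T = √(-10/(-2) + 1) = √(-½*(-10) + 1) = √(5 + 1) = √6 ≈ 2.4495)
(T + 31/(-15))² = (√6 + 31/(-15))² = (√6 + 31*(-1/15))² = (√6 - 31/15)² = (-31/15 + √6)²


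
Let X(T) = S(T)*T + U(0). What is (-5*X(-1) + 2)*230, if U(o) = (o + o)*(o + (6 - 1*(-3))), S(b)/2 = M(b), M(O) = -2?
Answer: -4140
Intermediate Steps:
S(b) = -4 (S(b) = 2*(-2) = -4)
U(o) = 2*o*(9 + o) (U(o) = (2*o)*(o + (6 + 3)) = (2*o)*(o + 9) = (2*o)*(9 + o) = 2*o*(9 + o))
X(T) = -4*T (X(T) = -4*T + 2*0*(9 + 0) = -4*T + 2*0*9 = -4*T + 0 = -4*T)
(-5*X(-1) + 2)*230 = (-(-20)*(-1) + 2)*230 = (-5*4 + 2)*230 = (-20 + 2)*230 = -18*230 = -4140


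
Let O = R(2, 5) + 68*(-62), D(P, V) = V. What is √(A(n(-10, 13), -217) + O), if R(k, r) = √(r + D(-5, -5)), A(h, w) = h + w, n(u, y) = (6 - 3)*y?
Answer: 13*I*√26 ≈ 66.287*I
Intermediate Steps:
n(u, y) = 3*y
R(k, r) = √(-5 + r) (R(k, r) = √(r - 5) = √(-5 + r))
O = -4216 (O = √(-5 + 5) + 68*(-62) = √0 - 4216 = 0 - 4216 = -4216)
√(A(n(-10, 13), -217) + O) = √((3*13 - 217) - 4216) = √((39 - 217) - 4216) = √(-178 - 4216) = √(-4394) = 13*I*√26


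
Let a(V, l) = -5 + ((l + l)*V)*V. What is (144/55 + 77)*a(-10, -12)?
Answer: -2106299/11 ≈ -1.9148e+5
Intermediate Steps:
a(V, l) = -5 + 2*l*V² (a(V, l) = -5 + ((2*l)*V)*V = -5 + (2*V*l)*V = -5 + 2*l*V²)
(144/55 + 77)*a(-10, -12) = (144/55 + 77)*(-5 + 2*(-12)*(-10)²) = (144*(1/55) + 77)*(-5 + 2*(-12)*100) = (144/55 + 77)*(-5 - 2400) = (4379/55)*(-2405) = -2106299/11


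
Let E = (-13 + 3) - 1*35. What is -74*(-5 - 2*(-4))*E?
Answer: 9990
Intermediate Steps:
E = -45 (E = -10 - 35 = -45)
-74*(-5 - 2*(-4))*E = -74*(-5 - 2*(-4))*(-45) = -74*(-5 + 8)*(-45) = -74*3*(-45) = -222*(-45) = -1*(-9990) = 9990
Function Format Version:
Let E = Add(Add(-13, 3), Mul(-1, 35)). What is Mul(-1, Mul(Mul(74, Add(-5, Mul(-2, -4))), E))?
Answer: 9990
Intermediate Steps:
E = -45 (E = Add(-10, -35) = -45)
Mul(-1, Mul(Mul(74, Add(-5, Mul(-2, -4))), E)) = Mul(-1, Mul(Mul(74, Add(-5, Mul(-2, -4))), -45)) = Mul(-1, Mul(Mul(74, Add(-5, 8)), -45)) = Mul(-1, Mul(Mul(74, 3), -45)) = Mul(-1, Mul(222, -45)) = Mul(-1, -9990) = 9990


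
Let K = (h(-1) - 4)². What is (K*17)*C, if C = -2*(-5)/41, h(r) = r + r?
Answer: 6120/41 ≈ 149.27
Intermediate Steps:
h(r) = 2*r
K = 36 (K = (2*(-1) - 4)² = (-2 - 4)² = (-6)² = 36)
C = 10/41 (C = 10*(1/41) = 10/41 ≈ 0.24390)
(K*17)*C = (36*17)*(10/41) = 612*(10/41) = 6120/41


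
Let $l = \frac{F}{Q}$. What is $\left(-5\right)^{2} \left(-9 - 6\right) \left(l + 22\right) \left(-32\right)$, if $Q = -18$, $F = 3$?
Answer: $262000$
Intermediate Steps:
$l = - \frac{1}{6}$ ($l = \frac{3}{-18} = 3 \left(- \frac{1}{18}\right) = - \frac{1}{6} \approx -0.16667$)
$\left(-5\right)^{2} \left(-9 - 6\right) \left(l + 22\right) \left(-32\right) = \left(-5\right)^{2} \left(-9 - 6\right) \left(- \frac{1}{6} + 22\right) \left(-32\right) = 25 \left(\left(-15\right) \frac{131}{6}\right) \left(-32\right) = 25 \left(- \frac{655}{2}\right) \left(-32\right) = \left(- \frac{16375}{2}\right) \left(-32\right) = 262000$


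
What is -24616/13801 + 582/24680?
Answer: -299745349/170304340 ≈ -1.7601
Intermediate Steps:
-24616/13801 + 582/24680 = -24616*1/13801 + 582*(1/24680) = -24616/13801 + 291/12340 = -299745349/170304340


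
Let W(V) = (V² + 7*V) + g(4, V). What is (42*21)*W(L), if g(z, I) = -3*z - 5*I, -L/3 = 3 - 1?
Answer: 10584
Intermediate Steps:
L = -6 (L = -3*(3 - 1) = -3*2 = -6)
g(z, I) = -5*I - 3*z
W(V) = -12 + V² + 2*V (W(V) = (V² + 7*V) + (-5*V - 3*4) = (V² + 7*V) + (-5*V - 12) = (V² + 7*V) + (-12 - 5*V) = -12 + V² + 2*V)
(42*21)*W(L) = (42*21)*(-12 + (-6)² + 2*(-6)) = 882*(-12 + 36 - 12) = 882*12 = 10584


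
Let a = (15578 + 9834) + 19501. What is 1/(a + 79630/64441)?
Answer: 64441/2894318263 ≈ 2.2265e-5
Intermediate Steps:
a = 44913 (a = 25412 + 19501 = 44913)
1/(a + 79630/64441) = 1/(44913 + 79630/64441) = 1/(2894318263/64441) = 64441/2894318263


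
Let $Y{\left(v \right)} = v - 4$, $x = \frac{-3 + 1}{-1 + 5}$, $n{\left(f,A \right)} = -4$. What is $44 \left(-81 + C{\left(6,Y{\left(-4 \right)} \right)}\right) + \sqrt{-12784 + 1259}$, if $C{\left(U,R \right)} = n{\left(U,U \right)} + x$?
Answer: $-3762 + 5 i \sqrt{461} \approx -3762.0 + 107.35 i$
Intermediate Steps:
$x = - \frac{1}{2}$ ($x = - \frac{2}{4} = \left(-2\right) \frac{1}{4} = - \frac{1}{2} \approx -0.5$)
$Y{\left(v \right)} = -4 + v$
$C{\left(U,R \right)} = - \frac{9}{2}$ ($C{\left(U,R \right)} = -4 - \frac{1}{2} = - \frac{9}{2}$)
$44 \left(-81 + C{\left(6,Y{\left(-4 \right)} \right)}\right) + \sqrt{-12784 + 1259} = 44 \left(-81 - \frac{9}{2}\right) + \sqrt{-12784 + 1259} = 44 \left(- \frac{171}{2}\right) + \sqrt{-11525} = -3762 + 5 i \sqrt{461}$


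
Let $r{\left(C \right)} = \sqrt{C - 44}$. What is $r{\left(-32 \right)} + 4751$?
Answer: $4751 + 2 i \sqrt{19} \approx 4751.0 + 8.7178 i$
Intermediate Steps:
$r{\left(C \right)} = \sqrt{-44 + C}$
$r{\left(-32 \right)} + 4751 = \sqrt{-44 - 32} + 4751 = \sqrt{-76} + 4751 = 2 i \sqrt{19} + 4751 = 4751 + 2 i \sqrt{19}$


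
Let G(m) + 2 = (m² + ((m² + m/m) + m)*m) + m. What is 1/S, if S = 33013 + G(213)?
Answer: 1/9787772 ≈ 1.0217e-7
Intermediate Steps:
G(m) = -2 + m + m² + m*(1 + m + m²) (G(m) = -2 + ((m² + ((m² + m/m) + m)*m) + m) = -2 + ((m² + ((m² + 1) + m)*m) + m) = -2 + ((m² + ((1 + m²) + m)*m) + m) = -2 + ((m² + (1 + m + m²)*m) + m) = -2 + ((m² + m*(1 + m + m²)) + m) = -2 + (m + m² + m*(1 + m + m²)) = -2 + m + m² + m*(1 + m + m²))
S = 9787772 (S = 33013 + (-2 + 213³ + 2*213 + 2*213²) = 33013 + (-2 + 9663597 + 426 + 2*45369) = 33013 + (-2 + 9663597 + 426 + 90738) = 33013 + 9754759 = 9787772)
1/S = 1/9787772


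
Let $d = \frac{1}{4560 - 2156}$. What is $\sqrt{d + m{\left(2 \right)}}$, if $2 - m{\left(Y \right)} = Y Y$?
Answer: $\frac{i \sqrt{2889007}}{1202} \approx 1.4141 i$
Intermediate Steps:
$m{\left(Y \right)} = 2 - Y^{2}$ ($m{\left(Y \right)} = 2 - Y Y = 2 - Y^{2}$)
$d = \frac{1}{2404} \approx 0.00041597$
$\sqrt{d + m{\left(2 \right)}} = \sqrt{\frac{1}{2404} + \left(2 - 2^{2}\right)} = \sqrt{\frac{1}{2404} + \left(2 - 4\right)} = \sqrt{\frac{1}{2404} - 2} = \sqrt{- \frac{4807}{2404}} = \frac{i \sqrt{2889007}}{1202}$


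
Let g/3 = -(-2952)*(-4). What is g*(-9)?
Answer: 318816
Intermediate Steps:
g = -35424 (g = 3*(-(-2952)*(-4)) = 3*(-492*24) = 3*(-11808) = -35424)
g*(-9) = -35424*(-9) = 318816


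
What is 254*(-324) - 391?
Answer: -82687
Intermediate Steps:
254*(-324) - 391 = -82296 - 391 = -82687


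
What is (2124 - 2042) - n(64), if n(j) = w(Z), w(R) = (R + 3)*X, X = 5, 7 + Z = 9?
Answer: 57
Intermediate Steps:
Z = 2 (Z = -7 + 9 = 2)
w(R) = 15 + 5*R (w(R) = (R + 3)*5 = (3 + R)*5 = 15 + 5*R)
n(j) = 25 (n(j) = 15 + 5*2 = 15 + 10 = 25)
(2124 - 2042) - n(64) = (2124 - 2042) - 1*25 = 82 - 25 = 57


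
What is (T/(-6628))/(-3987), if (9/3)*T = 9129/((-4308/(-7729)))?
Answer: 23519347/113842501488 ≈ 0.00020660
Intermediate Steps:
T = 23519347/4308 (T = (9129/((-4308/(-7729))))/3 = (9129/((-4308*(-1/7729))))/3 = (9129/(4308/7729))/3 = (9129*(7729/4308))/3 = (1/3)*(23519347/1436) = 23519347/4308 ≈ 5459.5)
(T/(-6628))/(-3987) = ((23519347/4308)/(-6628))/(-3987) = ((23519347/4308)*(-1/6628))*(-1/3987) = -23519347/28553424*(-1/3987) = 23519347/113842501488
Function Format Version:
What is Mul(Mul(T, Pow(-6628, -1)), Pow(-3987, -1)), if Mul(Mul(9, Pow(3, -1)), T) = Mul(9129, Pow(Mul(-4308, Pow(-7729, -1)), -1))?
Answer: Rational(23519347, 113842501488) ≈ 0.00020660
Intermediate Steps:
T = Rational(23519347, 4308) (T = Mul(Rational(1, 3), Mul(9129, Pow(Mul(-4308, Pow(-7729, -1)), -1))) = Mul(Rational(1, 3), Mul(9129, Pow(Mul(-4308, Rational(-1, 7729)), -1))) = Mul(Rational(1, 3), Mul(9129, Pow(Rational(4308, 7729), -1))) = Mul(Rational(1, 3), Mul(9129, Rational(7729, 4308))) = Mul(Rational(1, 3), Rational(23519347, 1436)) = Rational(23519347, 4308) ≈ 5459.5)
Mul(Mul(T, Pow(-6628, -1)), Pow(-3987, -1)) = Mul(Mul(Rational(23519347, 4308), Pow(-6628, -1)), Pow(-3987, -1)) = Mul(Mul(Rational(23519347, 4308), Rational(-1, 6628)), Rational(-1, 3987)) = Mul(Rational(-23519347, 28553424), Rational(-1, 3987)) = Rational(23519347, 113842501488)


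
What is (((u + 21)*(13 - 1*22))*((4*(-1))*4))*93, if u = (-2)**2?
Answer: 334800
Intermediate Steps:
u = 4
(((u + 21)*(13 - 1*22))*((4*(-1))*4))*93 = (((4 + 21)*(13 - 1*22))*((4*(-1))*4))*93 = ((25*(13 - 22))*(-4*4))*93 = ((25*(-9))*(-16))*93 = -225*(-16)*93 = 3600*93 = 334800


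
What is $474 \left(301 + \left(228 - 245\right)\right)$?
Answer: $134616$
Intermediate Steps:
$474 \left(301 + \left(228 - 245\right)\right) = 474 \left(301 - 17\right) = 474 \cdot 284 = 134616$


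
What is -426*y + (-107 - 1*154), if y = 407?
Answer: -173643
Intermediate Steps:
-426*y + (-107 - 1*154) = -426*407 + (-107 - 1*154) = -173382 + (-107 - 154) = -173382 - 261 = -173643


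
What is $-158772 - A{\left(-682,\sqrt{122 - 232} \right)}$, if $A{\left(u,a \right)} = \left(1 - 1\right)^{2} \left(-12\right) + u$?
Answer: $-158090$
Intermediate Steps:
$A{\left(u,a \right)} = u$ ($A{\left(u,a \right)} = 0^{2} \left(-12\right) + u = 0 \left(-12\right) + u = 0 + u = u$)
$-158772 - A{\left(-682,\sqrt{122 - 232} \right)} = -158772 - -682 = -158772 + 682 = -158090$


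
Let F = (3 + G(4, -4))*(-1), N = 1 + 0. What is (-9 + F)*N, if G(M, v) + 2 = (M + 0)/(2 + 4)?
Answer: -32/3 ≈ -10.667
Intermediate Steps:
N = 1
G(M, v) = -2 + M/6 (G(M, v) = -2 + (M + 0)/(2 + 4) = -2 + M/6)
F = -5/3 (F = (3 + (-2 + (⅙)*4))*(-1) = (3 + (-2 + ⅔))*(-1) = (3 - 4/3)*(-1) = (5/3)*(-1) = -5/3 ≈ -1.6667)
(-9 + F)*N = (-9 - 5/3)*1 = -32/3*1 = -32/3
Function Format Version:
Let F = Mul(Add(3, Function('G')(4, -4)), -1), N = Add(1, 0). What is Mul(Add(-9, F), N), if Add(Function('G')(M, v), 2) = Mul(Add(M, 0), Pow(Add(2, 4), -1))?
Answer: Rational(-32, 3) ≈ -10.667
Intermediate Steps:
N = 1
Function('G')(M, v) = Add(-2, Mul(Rational(1, 6), M)) (Function('G')(M, v) = Add(-2, Mul(Add(M, 0), Pow(Add(2, 4), -1))) = Add(-2, Mul(M, Pow(6, -1))) = Add(-2, Mul(M, Rational(1, 6))) = Add(-2, Mul(Rational(1, 6), M)))
F = Rational(-5, 3) (F = Mul(Add(3, Add(-2, Mul(Rational(1, 6), 4))), -1) = Mul(Add(3, Add(-2, Rational(2, 3))), -1) = Mul(Add(3, Rational(-4, 3)), -1) = Mul(Rational(5, 3), -1) = Rational(-5, 3) ≈ -1.6667)
Mul(Add(-9, F), N) = Mul(Add(-9, Rational(-5, 3)), 1) = Mul(Rational(-32, 3), 1) = Rational(-32, 3)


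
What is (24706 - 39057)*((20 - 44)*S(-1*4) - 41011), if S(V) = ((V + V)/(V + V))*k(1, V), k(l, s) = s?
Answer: 587171165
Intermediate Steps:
S(V) = V (S(V) = ((V + V)/(V + V))*V = ((2*V)/((2*V)))*V = ((2*V)*(1/(2*V)))*V = 1*V = V)
(24706 - 39057)*((20 - 44)*S(-1*4) - 41011) = (24706 - 39057)*((20 - 44)*(-1*4) - 41011) = -14351*(-24*(-4) - 41011) = -14351*(96 - 41011) = -14351*(-40915) = 587171165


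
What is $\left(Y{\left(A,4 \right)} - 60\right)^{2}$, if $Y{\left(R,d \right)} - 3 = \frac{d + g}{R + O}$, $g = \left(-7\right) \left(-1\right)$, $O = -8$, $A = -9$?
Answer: $\frac{960400}{289} \approx 3323.2$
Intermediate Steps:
$g = 7$
$Y{\left(R,d \right)} = 3 + \frac{7 + d}{-8 + R}$ ($Y{\left(R,d \right)} = 3 + \frac{d + 7}{R - 8} = 3 + \frac{7 + d}{-8 + R}$)
$\left(Y{\left(A,4 \right)} - 60\right)^{2} = \left(\frac{-17 + 4 + 3 \left(-9\right)}{-8 - 9} - 60\right)^{2} = \left(\frac{-17 + 4 - 27}{-17} - 60\right)^{2} = \left(\left(- \frac{1}{17}\right) \left(-40\right) - 60\right)^{2} = \left(\frac{40}{17} - 60\right)^{2} = \left(- \frac{980}{17}\right)^{2} = \frac{960400}{289}$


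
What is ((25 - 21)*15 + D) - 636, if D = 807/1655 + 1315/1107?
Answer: -1052211286/1832085 ≈ -574.32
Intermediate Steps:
D = 3069674/1832085 (D = 807*(1/1655) + 1315*(1/1107) = 807/1655 + 1315/1107 = 3069674/1832085 ≈ 1.6755)
((25 - 21)*15 + D) - 636 = ((25 - 21)*15 + 3069674/1832085) - 636 = (4*15 + 3069674/1832085) - 636 = (60 + 3069674/1832085) - 636 = 112994774/1832085 - 636 = -1052211286/1832085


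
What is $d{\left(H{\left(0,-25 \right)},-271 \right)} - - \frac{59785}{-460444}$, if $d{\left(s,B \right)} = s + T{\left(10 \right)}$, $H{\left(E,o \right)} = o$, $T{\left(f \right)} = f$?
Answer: $- \frac{6966445}{460444} \approx -15.13$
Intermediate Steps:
$d{\left(s,B \right)} = 10 + s$ ($d{\left(s,B \right)} = s + 10 = 10 + s$)
$d{\left(H{\left(0,-25 \right)},-271 \right)} - - \frac{59785}{-460444} = \left(10 - 25\right) - - \frac{59785}{-460444} = -15 - \left(-59785\right) \left(- \frac{1}{460444}\right) = -15 - \frac{59785}{460444} = - \frac{6966445}{460444}$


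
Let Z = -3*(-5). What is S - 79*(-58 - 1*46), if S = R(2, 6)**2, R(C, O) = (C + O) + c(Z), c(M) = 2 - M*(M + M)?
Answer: 201816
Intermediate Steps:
Z = 15
c(M) = 2 - 2*M**2 (c(M) = 2 - M*2*M = 2 - 2*M**2)
R(C, O) = -448 + C + O (R(C, O) = (C + O) + (2 - 2*15**2) = (C + O) + (2 - 2*225) = (C + O) + (2 - 450) = (C + O) - 448 = -448 + C + O)
S = 193600 (S = (-448 + 2 + 6)**2 = (-440)**2 = 193600)
S - 79*(-58 - 1*46) = 193600 - 79*(-58 - 1*46) = 193600 - 79*(-58 - 46) = 193600 - 79*(-104) = 193600 + 8216 = 201816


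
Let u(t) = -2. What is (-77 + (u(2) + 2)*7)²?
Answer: 5929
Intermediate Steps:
(-77 + (u(2) + 2)*7)² = (-77 + (-2 + 2)*7)² = (-77 + 0*7)² = (-77 + 0)² = (-77)² = 5929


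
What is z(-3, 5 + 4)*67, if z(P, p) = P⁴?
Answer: 5427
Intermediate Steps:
z(-3, 5 + 4)*67 = (-3)⁴*67 = 81*67 = 5427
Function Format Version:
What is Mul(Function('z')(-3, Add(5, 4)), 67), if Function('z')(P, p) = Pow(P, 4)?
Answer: 5427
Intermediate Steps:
Mul(Function('z')(-3, Add(5, 4)), 67) = Mul(Pow(-3, 4), 67) = Mul(81, 67) = 5427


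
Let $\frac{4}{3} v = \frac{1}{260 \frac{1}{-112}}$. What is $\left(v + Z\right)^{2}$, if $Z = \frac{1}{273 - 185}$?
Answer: $\frac{3179089}{32718400} \approx 0.097165$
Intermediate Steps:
$v = - \frac{21}{65}$ ($v = \frac{3}{4 \frac{260}{-112}} = \frac{3}{4 \cdot 260 \left(- \frac{1}{112}\right)} = \frac{3}{4 \left(- \frac{65}{28}\right)} = \frac{3}{4} \left(- \frac{28}{65}\right) = - \frac{21}{65} \approx -0.32308$)
$Z = \frac{1}{88} \approx 0.011364$
$\left(v + Z\right)^{2} = \left(- \frac{21}{65} + \frac{1}{88}\right)^{2} = \left(- \frac{1783}{5720}\right)^{2} = \frac{3179089}{32718400}$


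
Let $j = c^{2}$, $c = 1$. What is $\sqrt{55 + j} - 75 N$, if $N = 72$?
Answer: $-5400 + 2 \sqrt{14} \approx -5392.5$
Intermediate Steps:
$j = 1$ ($j = 1^{2} = 1$)
$\sqrt{55 + j} - 75 N = \sqrt{55 + 1} - 5400 = \sqrt{56} - 5400 = 2 \sqrt{14} - 5400 = -5400 + 2 \sqrt{14}$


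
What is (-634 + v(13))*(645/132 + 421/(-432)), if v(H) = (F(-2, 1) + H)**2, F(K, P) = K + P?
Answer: -4554305/2376 ≈ -1916.8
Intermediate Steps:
v(H) = (-1 + H)**2 (v(H) = ((-2 + 1) + H)**2 = (-1 + H)**2)
(-634 + v(13))*(645/132 + 421/(-432)) = (-634 + (-1 + 13)**2)*(645/132 + 421/(-432)) = (-634 + 12**2)*(645*(1/132) + 421*(-1/432)) = (-634 + 144)*(215/44 - 421/432) = -490*18589/4752 = -4554305/2376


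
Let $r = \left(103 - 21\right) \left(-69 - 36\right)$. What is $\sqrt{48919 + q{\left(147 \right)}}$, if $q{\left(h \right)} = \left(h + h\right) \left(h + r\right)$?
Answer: $i \sqrt{2439203} \approx 1561.8 i$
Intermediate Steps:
$r = -8610$ ($r = 82 \left(-105\right) = -8610$)
$q{\left(h \right)} = 2 h \left(-8610 + h\right)$ ($q{\left(h \right)} = \left(h + h\right) \left(h - 8610\right) = 2 h \left(-8610 + h\right)$)
$\sqrt{48919 + q{\left(147 \right)}} = \sqrt{48919 + 2 \cdot 147 \left(-8610 + 147\right)} = \sqrt{48919 + 2 \cdot 147 \left(-8463\right)} = \sqrt{48919 - 2488122} = \sqrt{-2439203} = i \sqrt{2439203}$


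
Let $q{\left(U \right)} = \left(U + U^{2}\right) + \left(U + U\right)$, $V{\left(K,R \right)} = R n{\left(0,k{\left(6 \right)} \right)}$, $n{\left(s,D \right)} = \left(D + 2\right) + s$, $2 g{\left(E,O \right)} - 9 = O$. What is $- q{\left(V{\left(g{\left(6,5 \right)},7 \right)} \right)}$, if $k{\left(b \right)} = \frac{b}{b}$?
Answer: $-504$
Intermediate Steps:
$k{\left(b \right)} = 1$
$g{\left(E,O \right)} = \frac{9}{2} + \frac{O}{2}$
$n{\left(s,D \right)} = 2 + D + s$ ($n{\left(s,D \right)} = \left(2 + D\right) + s = 2 + D + s$)
$V{\left(K,R \right)} = 3 R$ ($V{\left(K,R \right)} = R \left(2 + 1 + 0\right) = R 3 = 3 R$)
$q{\left(U \right)} = U^{2} + 3 U$ ($q{\left(U \right)} = \left(U + U^{2}\right) + 2 U = U^{2} + 3 U$)
$- q{\left(V{\left(g{\left(6,5 \right)},7 \right)} \right)} = - 3 \cdot 7 \left(3 + 3 \cdot 7\right) = - 21 \left(3 + 21\right) = - 21 \cdot 24 = \left(-1\right) 504 = -504$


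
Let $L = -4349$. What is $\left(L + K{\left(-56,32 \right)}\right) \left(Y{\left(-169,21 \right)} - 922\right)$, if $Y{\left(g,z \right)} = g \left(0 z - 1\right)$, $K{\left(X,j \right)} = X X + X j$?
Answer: $2262765$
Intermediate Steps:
$K{\left(X,j \right)} = X^{2} + X j$
$Y{\left(g,z \right)} = - g$ ($Y{\left(g,z \right)} = g \left(0 - 1\right) = g \left(-1\right) = - g$)
$\left(L + K{\left(-56,32 \right)}\right) \left(Y{\left(-169,21 \right)} - 922\right) = \left(-4349 - 56 \left(-56 + 32\right)\right) \left(\left(-1\right) \left(-169\right) - 922\right) = \left(-4349 - -1344\right) \left(169 - 922\right) = \left(-4349 + 1344\right) \left(-753\right) = \left(-3005\right) \left(-753\right) = 2262765$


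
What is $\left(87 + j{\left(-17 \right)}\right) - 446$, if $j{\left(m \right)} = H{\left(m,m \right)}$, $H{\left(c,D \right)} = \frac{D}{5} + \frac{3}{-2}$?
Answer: $- \frac{3639}{10} \approx -363.9$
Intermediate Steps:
$H{\left(c,D \right)} = - \frac{3}{2} + \frac{D}{5}$ ($H{\left(c,D \right)} = D \frac{1}{5} + 3 \left(- \frac{1}{2}\right) = \frac{D}{5} - \frac{3}{2} = - \frac{3}{2} + \frac{D}{5}$)
$j{\left(m \right)} = - \frac{3}{2} + \frac{m}{5}$
$\left(87 + j{\left(-17 \right)}\right) - 446 = \left(87 + \left(- \frac{3}{2} + \frac{1}{5} \left(-17\right)\right)\right) - 446 = \left(87 - \frac{49}{10}\right) - 446 = \frac{821}{10} - 446 = - \frac{3639}{10}$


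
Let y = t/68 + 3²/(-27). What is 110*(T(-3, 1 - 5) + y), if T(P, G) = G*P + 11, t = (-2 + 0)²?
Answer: 127490/51 ≈ 2499.8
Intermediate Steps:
t = 4 (t = (-2)² = 4)
y = -14/51 (y = 4/68 + 3²/(-27) = 4*(1/68) + 9*(-1/27) = 1/17 - ⅓ = -14/51 ≈ -0.27451)
T(P, G) = 11 + G*P
110*(T(-3, 1 - 5) + y) = 110*((11 + (1 - 5)*(-3)) - 14/51) = 110*((11 - 4*(-3)) - 14/51) = 110*((11 + 12) - 14/51) = 110*(23 - 14/51) = 110*(1159/51) = 127490/51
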